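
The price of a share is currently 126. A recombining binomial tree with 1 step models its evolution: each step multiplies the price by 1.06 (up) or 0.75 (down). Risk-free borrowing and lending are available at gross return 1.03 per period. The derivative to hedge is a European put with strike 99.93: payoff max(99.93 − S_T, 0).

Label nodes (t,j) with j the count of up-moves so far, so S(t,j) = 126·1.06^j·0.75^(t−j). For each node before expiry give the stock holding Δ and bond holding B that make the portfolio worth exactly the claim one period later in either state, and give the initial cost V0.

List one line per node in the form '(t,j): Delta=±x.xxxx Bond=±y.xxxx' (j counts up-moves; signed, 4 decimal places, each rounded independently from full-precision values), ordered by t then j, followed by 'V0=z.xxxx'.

The replicating-portfolio and risk-neutral prices coincide; use p* = (1.03−0.75)/(1.06−0.75) = 0.9032 for the latter.
Terminal payoffs: V(1,0)=5.4300, V(1,1)=0.0000
  t=0,j=0: stock 126.0000 → up 133.5600 (V=0.0000), down 94.5000 (V=5.4300). Price 0.5102; hedge Δ=-0.1390, bond B=18.0263.
Check: Δ(0,0)·S0 + B(0,0) = 0.5102 = V0.

(0,0): Delta=-0.1390 Bond=18.0263
V0=0.5102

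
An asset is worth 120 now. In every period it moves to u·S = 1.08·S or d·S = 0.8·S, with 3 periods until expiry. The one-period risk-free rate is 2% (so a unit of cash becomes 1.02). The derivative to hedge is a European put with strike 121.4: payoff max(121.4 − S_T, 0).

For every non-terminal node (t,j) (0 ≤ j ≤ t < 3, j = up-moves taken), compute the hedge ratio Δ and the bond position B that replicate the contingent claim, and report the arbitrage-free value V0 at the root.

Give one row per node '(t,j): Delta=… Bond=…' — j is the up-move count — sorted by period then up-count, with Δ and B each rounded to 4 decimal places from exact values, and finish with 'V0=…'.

(0,0): Delta=-0.4743 Bond=64.9244
(1,0): Delta=-1.0000 Bond=116.6859
(1,1): Delta=-0.3682 Bond=52.4602
(2,0): Delta=-1.0000 Bond=119.0196
(2,1): Delta=-1.0000 Bond=119.0196
(2,2): Delta=-0.2405 Bond=35.6430
V0=8.0032

Since d<R<u, set p* = (R−d)/(u−d) = 0.7857; price each node as the discounted p*-expectation of its children.
Payoff layer (t=3): V(3,0)=59.9600, V(3,1)=38.4560, V(3,2)=9.4256, V(3,3)=0.0000
  t=2,j=0: stock 76.8000 → up 82.9440 (V=38.4560), down 61.4400 (V=59.9600). Price 42.2196; hedge Δ=-1.0000, bond B=119.0196.
  t=2,j=1: stock 103.6800 → up 111.9744 (V=9.4256), down 82.9440 (V=38.4560). Price 15.3396; hedge Δ=-1.0000, bond B=119.0196.
  t=2,j=2: stock 139.9680 → up 151.1654 (V=0.0000), down 111.9744 (V=9.4256). Price 1.9802; hedge Δ=-0.2405, bond B=35.6430.
  t=1,j=0: stock 96.0000 → up 103.6800 (V=15.3396), down 76.8000 (V=42.2196). Price 20.6859; hedge Δ=-1.0000, bond B=116.6859.
  t=1,j=1: stock 129.6000 → up 139.9680 (V=1.9802), down 103.6800 (V=15.3396). Price 4.7479; hedge Δ=-0.3682, bond B=52.4602.
  t=0,j=0: stock 120.0000 → up 129.6000 (V=4.7479), down 96.0000 (V=20.6859). Price 8.0032; hedge Δ=-0.4743, bond B=64.9244.
Root portfolio cost Δ·120+B reproduces V0=8.0032.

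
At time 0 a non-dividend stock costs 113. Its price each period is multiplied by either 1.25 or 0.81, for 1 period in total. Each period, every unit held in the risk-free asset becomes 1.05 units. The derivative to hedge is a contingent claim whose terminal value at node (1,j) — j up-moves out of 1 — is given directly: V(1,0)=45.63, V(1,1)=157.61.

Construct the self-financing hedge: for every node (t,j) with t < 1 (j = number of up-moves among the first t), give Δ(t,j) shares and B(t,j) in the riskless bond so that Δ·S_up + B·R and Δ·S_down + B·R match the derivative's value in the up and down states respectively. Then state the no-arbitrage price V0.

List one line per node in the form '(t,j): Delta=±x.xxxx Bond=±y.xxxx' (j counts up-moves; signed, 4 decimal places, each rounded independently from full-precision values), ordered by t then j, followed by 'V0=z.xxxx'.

No-arbitrage ⇒ martingale measure with p* = (R−d)/(u−d) = 0.5455.
Terminal values V(1,·): V(1,0)=45.6300, V(1,1)=157.6100
Node (0,0) S=113.0000: V=(p*·157.6100+(1−p*)·45.6300)/1.05=101.6286; Δ=(157.6100−45.6300)/(141.2500−91.5300)=2.2522; B=V−Δ·S=-152.8714
Check: Δ(0,0)·S0 + B(0,0) = 101.6286 = V0.

(0,0): Delta=2.2522 Bond=-152.8714
V0=101.6286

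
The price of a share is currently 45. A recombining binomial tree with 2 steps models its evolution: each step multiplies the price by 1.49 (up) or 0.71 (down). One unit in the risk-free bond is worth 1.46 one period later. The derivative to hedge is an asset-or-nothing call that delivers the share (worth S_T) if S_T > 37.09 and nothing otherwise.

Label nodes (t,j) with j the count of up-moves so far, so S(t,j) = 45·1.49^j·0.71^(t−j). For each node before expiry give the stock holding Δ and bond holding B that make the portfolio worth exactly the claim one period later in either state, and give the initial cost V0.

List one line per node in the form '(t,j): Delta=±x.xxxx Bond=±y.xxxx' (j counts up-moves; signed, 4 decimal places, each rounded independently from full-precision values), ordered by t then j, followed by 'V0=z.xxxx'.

Since d<R<u, set p* = (R−d)/(u−d) = 0.9615; price each node as the discounted p*-expectation of its children.
Terminal values V(2,·): V(2,0)=0.0000, V(2,1)=47.6055, V(2,2)=99.9045
Node (1,0) S=31.9500: V=(p*·47.6055+(1−p*)·0.0000)/1.46=31.3524; Δ=(47.6055−0.0000)/(47.6055−22.6845)=1.9103; B=V−Δ·S=-29.6803
Node (1,1) S=67.0500: V=(p*·99.9045+(1−p*)·47.6055)/1.46=67.0500; Δ=(99.9045−47.6055)/(99.9045−47.6055)=1.0000; B=V−Δ·S=0.0000
Node (0,0) S=45.0000: V=(p*·67.0500+(1−p*)·31.3524)/1.46=44.9843; Δ=(67.0500−31.3524)/(67.0500−31.9500)=1.0170; B=V−Δ·S=-0.7819
Self-financing check: at every node Δ·S+B equals the discounted successor values.

(0,0): Delta=1.0170 Bond=-0.7819
(1,0): Delta=1.9103 Bond=-29.6803
(1,1): Delta=1.0000 Bond=0.0000
V0=44.9843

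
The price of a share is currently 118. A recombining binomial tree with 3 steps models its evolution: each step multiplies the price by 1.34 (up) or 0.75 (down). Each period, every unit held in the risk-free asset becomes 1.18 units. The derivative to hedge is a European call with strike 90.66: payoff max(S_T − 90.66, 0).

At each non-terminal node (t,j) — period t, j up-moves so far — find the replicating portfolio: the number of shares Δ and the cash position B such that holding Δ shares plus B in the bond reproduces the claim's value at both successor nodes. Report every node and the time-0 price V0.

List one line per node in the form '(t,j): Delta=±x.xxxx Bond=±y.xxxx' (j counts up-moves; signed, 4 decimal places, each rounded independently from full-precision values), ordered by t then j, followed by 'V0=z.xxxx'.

Since d<R<u, set p* = (R−d)/(u−d) = 0.7288; price each node as the discounted p*-expectation of its children.
At expiry t=3: V(3,0)=0.0000, V(3,1)=0.0000, V(3,2)=68.2506, V(3,3)=193.2603
Node (2,0) S=66.3750: V=(p*·0.0000+(1−p*)·0.0000)/1.18=0.0000; Δ=(0.0000−0.0000)/(88.9425−49.7812)=0.0000; B=V−Δ·S=0.0000
Node (2,1) S=118.5900: V=(p*·68.2506+(1−p*)·0.0000)/1.18=42.1542; Δ=(68.2506−0.0000)/(158.9106−88.9425)=0.9755; B=V−Δ·S=-73.5248
Node (2,2) S=211.8808: V=(p*·193.2603+(1−p*)·68.2506)/1.18=135.0503; Δ=(193.2603−68.2506)/(283.9203−158.9106)=1.0000; B=V−Δ·S=-76.8305
Node (1,0) S=88.5000: V=(p*·42.1542+(1−p*)·0.0000)/1.18=26.0361; Δ=(42.1542−0.0000)/(118.5900−66.3750)=0.8073; B=V−Δ·S=-45.4117
Node (1,1) S=158.1200: V=(p*·135.0503+(1−p*)·42.1542)/1.18=93.1001; Δ=(135.0503−42.1542)/(211.8808−118.5900)=0.9958; B=V−Δ·S=-64.3509
Node (0,0) S=118.0000: V=(p*·93.1001+(1−p*)·26.0361)/1.18=63.4858; Δ=(93.1001−26.0361)/(158.1200−88.5000)=0.9633; B=V−Δ·S=-50.1821
Each (Δ,B) replicates both successor values, so the strategy is self-financing and V0 is arbitrage-free.

(0,0): Delta=0.9633 Bond=-50.1821
(1,0): Delta=0.8073 Bond=-45.4117
(1,1): Delta=0.9958 Bond=-64.3509
(2,0): Delta=0.0000 Bond=0.0000
(2,1): Delta=0.9755 Bond=-73.5248
(2,2): Delta=1.0000 Bond=-76.8305
V0=63.4858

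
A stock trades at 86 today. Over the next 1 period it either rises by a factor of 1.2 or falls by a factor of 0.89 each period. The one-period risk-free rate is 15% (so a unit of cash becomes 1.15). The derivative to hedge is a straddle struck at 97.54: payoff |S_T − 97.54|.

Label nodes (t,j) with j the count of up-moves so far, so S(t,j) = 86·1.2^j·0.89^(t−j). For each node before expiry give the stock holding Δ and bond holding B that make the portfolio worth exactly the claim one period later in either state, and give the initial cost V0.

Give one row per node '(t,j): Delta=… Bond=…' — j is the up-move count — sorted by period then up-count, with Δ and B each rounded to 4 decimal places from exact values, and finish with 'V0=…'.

(0,0): Delta=-0.5754 Bond=56.5571
V0=7.0732

Since d<R<u, set p* = (R−d)/(u−d) = 0.8387; price each node as the discounted p*-expectation of its children.
Payoff layer (t=1): V(1,0)=21.0000, V(1,1)=5.6600
(0,0): S=86.0000. Δ = (V_up−V_dn)/(S_up−S_dn) = (5.6600−21.0000)/(103.2000−76.5400) = -0.5754. V = [p*·5.6600 + (1−p*)·21.0000]/1.15 = 7.0732. B = V − Δ·S = 56.5571.
Root portfolio cost Δ·86+B reproduces V0=7.0732.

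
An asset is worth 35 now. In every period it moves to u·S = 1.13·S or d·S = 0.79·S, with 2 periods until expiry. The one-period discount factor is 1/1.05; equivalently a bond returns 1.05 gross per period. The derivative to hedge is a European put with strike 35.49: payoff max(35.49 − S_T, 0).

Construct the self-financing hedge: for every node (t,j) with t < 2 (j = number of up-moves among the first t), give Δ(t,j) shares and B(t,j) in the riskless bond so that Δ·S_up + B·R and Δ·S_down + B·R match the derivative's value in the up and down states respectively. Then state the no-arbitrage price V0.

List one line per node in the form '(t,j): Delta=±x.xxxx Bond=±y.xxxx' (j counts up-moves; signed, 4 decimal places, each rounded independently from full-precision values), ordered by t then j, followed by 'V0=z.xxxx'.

(0,0): Delta=-0.4369 Bond=17.3611
(1,0): Delta=-1.0000 Bond=33.8000
(1,1): Delta=-0.3157 Bond=13.4381
V0=2.0710

Risk-neutral probability p* = (R−d)/(u−d) = (1.05−0.79)/(1.13−0.79) = 0.7647.
Terminal payoffs: V(2,0)=13.6465, V(2,1)=4.2455, V(2,2)=0.0000
(1,0): S=27.6500. Δ = (V_up−V_dn)/(S_up−S_dn) = (4.2455−13.6465)/(31.2445−21.8435) = -1.0000. V = [p*·4.2455 + (1−p*)·13.6465]/1.05 = 6.1500. B = V − Δ·S = 33.8000.
(1,1): S=39.5500. Δ = (V_up−V_dn)/(S_up−S_dn) = (0.0000−4.2455)/(44.6915−31.2445) = -0.3157. V = [p*·0.0000 + (1−p*)·4.2455]/1.05 = 0.9514. B = V − Δ·S = 13.4381.
(0,0): S=35.0000. Δ = (V_up−V_dn)/(S_up−S_dn) = (0.9514−6.1500)/(39.5500−27.6500) = -0.4369. V = [p*·0.9514 + (1−p*)·6.1500]/1.05 = 2.0710. B = V − Δ·S = 17.3611.
Check: Δ(0,0)·S0 + B(0,0) = 2.0710 = V0.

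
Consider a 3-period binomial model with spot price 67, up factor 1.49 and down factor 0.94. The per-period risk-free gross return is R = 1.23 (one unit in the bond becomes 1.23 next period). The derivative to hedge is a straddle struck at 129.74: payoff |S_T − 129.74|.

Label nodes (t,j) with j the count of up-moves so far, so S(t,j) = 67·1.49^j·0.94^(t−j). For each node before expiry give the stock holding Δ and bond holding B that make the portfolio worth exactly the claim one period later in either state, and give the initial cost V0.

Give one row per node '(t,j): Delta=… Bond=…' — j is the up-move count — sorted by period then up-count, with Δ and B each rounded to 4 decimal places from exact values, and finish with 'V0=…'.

(0,0): Delta=-0.0037 Bond=21.7214
(1,0): Delta=-0.7505 Bond=73.7453
(1,1): Delta=0.4186 Bond=-15.4457
(2,0): Delta=-1.0000 Bond=105.4797
(2,1): Delta=-0.6093 Bond=77.4620
(2,2): Delta=1.0000 Bond=-105.4797
V0=21.4702

The replicating-portfolio and risk-neutral prices coincide; use p* = (1.23−0.94)/(1.49−0.94) = 0.5273 for the latter.
Payoff layer (t=3): V(3,0)=74.0909, V(3,1)=41.5302, V(3,2)=10.0819, V(3,3)=91.8926
(2,0): S=59.2012. Δ = (V_up−V_dn)/(S_up−S_dn) = (41.5302−74.0909)/(88.2098−55.6491) = -1.0000. V = [p*·41.5302 + (1−p*)·74.0909]/1.23 = 46.2785. B = V − Δ·S = 105.4797.
(2,1): S=93.8402. Δ = (V_up−V_dn)/(S_up−S_dn) = (10.0819−41.5302)/(139.8219−88.2098) = -0.6093. V = [p*·10.0819 + (1−p*)·41.5302]/1.23 = 20.2832. B = V − Δ·S = 77.4620.
(2,2): S=148.7467. Δ = (V_up−V_dn)/(S_up−S_dn) = (91.8926−10.0819)/(221.6326−139.8219) = 1.0000. V = [p*·91.8926 + (1−p*)·10.0819]/1.23 = 43.2670. B = V − Δ·S = -105.4797.
(1,0): S=62.9800. Δ = (V_up−V_dn)/(S_up−S_dn) = (20.2832−46.2785)/(93.8402−59.2012) = -0.7505. V = [p*·20.2832 + (1−p*)·46.2785]/1.23 = 26.4812. B = V − Δ·S = 73.7453.
(1,1): S=99.8300. Δ = (V_up−V_dn)/(S_up−S_dn) = (43.2670−20.2832)/(148.7467−93.8402) = 0.4186. V = [p*·43.2670 + (1−p*)·20.2832]/1.23 = 26.3431. B = V − Δ·S = -15.4457.
(0,0): S=67.0000. Δ = (V_up−V_dn)/(S_up−S_dn) = (26.3431−26.4812)/(99.8300−62.9800) = -0.0037. V = [p*·26.3431 + (1−p*)·26.4812]/1.23 = 21.4702. B = V − Δ·S = 21.7214.
Each (Δ,B) replicates both successor values, so the strategy is self-financing and V0 is arbitrage-free.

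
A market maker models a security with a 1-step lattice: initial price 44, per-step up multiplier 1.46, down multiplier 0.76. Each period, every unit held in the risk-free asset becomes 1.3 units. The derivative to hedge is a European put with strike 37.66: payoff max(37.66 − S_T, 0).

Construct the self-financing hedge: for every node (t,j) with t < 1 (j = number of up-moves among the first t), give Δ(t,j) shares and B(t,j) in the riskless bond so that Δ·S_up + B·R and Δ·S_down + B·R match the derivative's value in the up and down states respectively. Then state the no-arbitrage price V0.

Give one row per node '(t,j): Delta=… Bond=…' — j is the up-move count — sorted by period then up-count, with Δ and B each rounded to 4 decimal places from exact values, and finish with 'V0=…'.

(0,0): Delta=-0.1370 Bond=6.7705
V0=0.7420

Under the risk-neutral measure, an up-move has probability p* = (R−d)/(u−d) = 0.7714 and values discount at R = 1.3.
Terminal payoffs: V(1,0)=4.2200, V(1,1)=0.0000
(0,0): S=44.0000. Δ = (V_up−V_dn)/(S_up−S_dn) = (0.0000−4.2200)/(64.2400−33.4400) = -0.1370. V = [p*·0.0000 + (1−p*)·4.2200]/1.3 = 0.7420. B = V − Δ·S = 6.7705.
Root portfolio cost Δ·44+B reproduces V0=0.7420.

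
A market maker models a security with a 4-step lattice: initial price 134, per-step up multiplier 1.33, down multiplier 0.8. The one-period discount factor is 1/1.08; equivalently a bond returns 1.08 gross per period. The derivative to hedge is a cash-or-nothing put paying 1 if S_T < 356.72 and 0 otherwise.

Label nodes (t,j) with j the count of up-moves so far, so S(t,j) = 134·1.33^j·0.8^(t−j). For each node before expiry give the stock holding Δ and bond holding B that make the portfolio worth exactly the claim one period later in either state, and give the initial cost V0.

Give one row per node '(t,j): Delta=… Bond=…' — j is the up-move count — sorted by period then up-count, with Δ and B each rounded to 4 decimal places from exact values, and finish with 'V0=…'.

(0,0): Delta=-0.0016 Bond=0.8986
(1,0): Delta=0.0000 Bond=0.7938
(1,1): Delta=-0.0025 Bond=1.1283
(2,0): Delta=0.0000 Bond=0.8573
(2,1): Delta=0.0000 Bond=0.8573
(2,2): Delta=-0.0039 Bond=1.5410
(3,0): Delta=0.0000 Bond=0.9259
(3,1): Delta=0.0000 Bond=0.9259
(3,2): Delta=0.0000 Bond=0.9259
(3,3): Delta=-0.0060 Bond=2.3235
V0=0.6778

No-arbitrage ⇒ martingale measure with p* = (R−d)/(u−d) = 0.5283.
At expiry t=4: V(4,0)=1.0000, V(4,1)=1.0000, V(4,2)=1.0000, V(4,3)=1.0000, V(4,4)=0.0000
Node (3,0) S=68.6080: V=(p*·1.0000+(1−p*)·1.0000)/1.08=0.9259; Δ=(1.0000−1.0000)/(91.2486−54.8864)=0.0000; B=V−Δ·S=0.9259
Node (3,1) S=114.0608: V=(p*·1.0000+(1−p*)·1.0000)/1.08=0.9259; Δ=(1.0000−1.0000)/(151.7009−91.2486)=0.0000; B=V−Δ·S=0.9259
Node (3,2) S=189.6261: V=(p*·1.0000+(1−p*)·1.0000)/1.08=0.9259; Δ=(1.0000−1.0000)/(252.2027−151.7009)=0.0000; B=V−Δ·S=0.9259
Node (3,3) S=315.2534: V=(p*·0.0000+(1−p*)·1.0000)/1.08=0.4368; Δ=(0.0000−1.0000)/(419.2870−252.2027)=-0.0060; B=V−Δ·S=2.3235
Node (2,0) S=85.7600: V=(p*·0.9259+(1−p*)·0.9259)/1.08=0.8573; Δ=(0.9259−0.9259)/(114.0608−68.6080)=0.0000; B=V−Δ·S=0.8573
Node (2,1) S=142.5760: V=(p*·0.9259+(1−p*)·0.9259)/1.08=0.8573; Δ=(0.9259−0.9259)/(189.6261−114.0608)=0.0000; B=V−Δ·S=0.8573
Node (2,2) S=237.0326: V=(p*·0.4368+(1−p*)·0.9259)/1.08=0.6181; Δ=(0.4368−0.9259)/(315.2534−189.6261)=-0.0039; B=V−Δ·S=1.5410
Node (1,0) S=107.2000: V=(p*·0.8573+(1−p*)·0.8573)/1.08=0.7938; Δ=(0.8573−0.8573)/(142.5760−85.7600)=0.0000; B=V−Δ·S=0.7938
Node (1,1) S=178.2200: V=(p*·0.6181+(1−p*)·0.8573)/1.08=0.6768; Δ=(0.6181−0.8573)/(237.0326−142.5760)=-0.0025; B=V−Δ·S=1.1283
Node (0,0) S=134.0000: V=(p*·0.6768+(1−p*)·0.7938)/1.08=0.6778; Δ=(0.6768−0.7938)/(178.2200−107.2000)=-0.0016; B=V−Δ·S=0.8986
The time-0 hedge costs 0.6778, which is the no-arbitrage price.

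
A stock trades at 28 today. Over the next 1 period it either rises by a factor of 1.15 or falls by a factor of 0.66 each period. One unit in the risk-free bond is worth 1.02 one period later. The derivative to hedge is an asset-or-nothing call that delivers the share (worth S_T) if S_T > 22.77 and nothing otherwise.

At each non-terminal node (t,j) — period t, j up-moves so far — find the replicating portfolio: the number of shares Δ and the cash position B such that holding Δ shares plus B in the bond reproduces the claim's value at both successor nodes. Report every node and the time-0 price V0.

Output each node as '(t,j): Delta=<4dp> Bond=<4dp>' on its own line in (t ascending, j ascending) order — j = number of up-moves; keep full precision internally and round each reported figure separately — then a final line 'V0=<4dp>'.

(0,0): Delta=2.3469 Bond=-42.5210
V0=23.1933

No-arbitrage ⇒ martingale measure with p* = (R−d)/(u−d) = 0.7347.
Payoff layer (t=1): V(1,0)=0.0000, V(1,1)=32.2000
(0,0): S=28.0000. Δ = (V_up−V_dn)/(S_up−S_dn) = (32.2000−0.0000)/(32.2000−18.4800) = 2.3469. V = [p*·32.2000 + (1−p*)·0.0000]/1.02 = 23.1933. B = V − Δ·S = -42.5210.
The time-0 hedge costs 23.1933, which is the no-arbitrage price.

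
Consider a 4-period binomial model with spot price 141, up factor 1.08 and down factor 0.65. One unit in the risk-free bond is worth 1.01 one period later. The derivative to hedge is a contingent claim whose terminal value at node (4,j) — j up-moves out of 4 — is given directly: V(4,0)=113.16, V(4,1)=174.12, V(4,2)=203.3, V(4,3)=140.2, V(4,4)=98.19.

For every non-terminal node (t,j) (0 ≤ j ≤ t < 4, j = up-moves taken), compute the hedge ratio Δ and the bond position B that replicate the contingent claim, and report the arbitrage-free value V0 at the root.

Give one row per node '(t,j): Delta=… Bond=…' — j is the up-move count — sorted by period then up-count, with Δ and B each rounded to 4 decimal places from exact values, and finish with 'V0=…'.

Since d<R<u, set p* = (R−d)/(u−d) = 0.8372; price each node as the discounted p*-expectation of its children.
Terminal payoffs: V(4,0)=113.1600, V(4,1)=174.1200, V(4,2)=203.3000, V(4,3)=140.2000, V(4,4)=98.1900
  t=3,j=0: stock 38.7221 → up 41.8199 (V=174.1200), down 25.1694 (V=113.1600). Price 162.5706; hedge Δ=3.6611, bond B=20.8031.
  t=3,j=1: stock 64.3383 → up 69.4854 (V=203.3000), down 41.8199 (V=174.1200). Price 196.5839; hedge Δ=1.0547, bond B=128.7235.
  t=3,j=2: stock 106.9006 → up 115.4526 (V=140.2000), down 69.4854 (V=203.3000). Price 148.9823; hedge Δ=-1.3727, bond B=295.7265.
  t=3,j=3: stock 177.6194 → up 191.8289 (V=98.1900), down 115.4526 (V=140.2000). Price 103.9889; hedge Δ=-0.5500, bond B=201.6866.
  t=2,j=0: stock 59.5725 → up 64.3383 (V=196.5839), down 38.7221 (V=162.5706). Price 189.1553; hedge Δ=1.3278, bond B=110.0545.
  t=2,j=1: stock 98.9820 → up 106.9006 (V=148.9823), down 64.3383 (V=196.5839). Price 155.1796; hedge Δ=-1.1184, bond B=265.8811.
  t=2,j=2: stock 164.4624 → up 177.6194 (V=103.9889), down 106.9006 (V=148.9823). Price 110.2113; hedge Δ=-0.6362, bond B=214.8470.
  t=1,j=0: stock 91.6500 → up 98.9820 (V=155.1796), down 59.5725 (V=189.1553). Price 159.1193; hedge Δ=-0.8621, bond B=238.1327.
  t=1,j=1: stock 152.2800 → up 164.4624 (V=110.2113), down 98.9820 (V=155.1796). Price 116.3681; hedge Δ=-0.6867, bond B=220.9454.
  t=0,j=0: stock 141.0000 → up 152.2800 (V=116.3681), down 91.6500 (V=159.1193). Price 122.1065; hedge Δ=-0.7051, bond B=221.5280.
Self-financing check: at every node Δ·S+B equals the discounted successor values.

(0,0): Delta=-0.7051 Bond=221.5280
(1,0): Delta=-0.8621 Bond=238.1327
(1,1): Delta=-0.6867 Bond=220.9454
(2,0): Delta=1.3278 Bond=110.0545
(2,1): Delta=-1.1184 Bond=265.8811
(2,2): Delta=-0.6362 Bond=214.8470
(3,0): Delta=3.6611 Bond=20.8031
(3,1): Delta=1.0547 Bond=128.7235
(3,2): Delta=-1.3727 Bond=295.7265
(3,3): Delta=-0.5500 Bond=201.6866
V0=122.1065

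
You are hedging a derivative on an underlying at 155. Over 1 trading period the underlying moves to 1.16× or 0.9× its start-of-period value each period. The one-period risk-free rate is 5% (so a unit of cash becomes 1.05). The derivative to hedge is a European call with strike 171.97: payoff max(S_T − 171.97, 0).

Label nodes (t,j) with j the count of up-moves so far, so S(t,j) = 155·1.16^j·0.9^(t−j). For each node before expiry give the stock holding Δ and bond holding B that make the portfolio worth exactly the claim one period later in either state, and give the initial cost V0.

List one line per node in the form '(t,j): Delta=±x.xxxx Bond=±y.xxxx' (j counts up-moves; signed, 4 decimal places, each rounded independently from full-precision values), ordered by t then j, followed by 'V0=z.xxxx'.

(0,0): Delta=0.1943 Bond=-25.8132
V0=4.3022

Since d<R<u, set p* = (R−d)/(u−d) = 0.5769; price each node as the discounted p*-expectation of its children.
Terminal values V(1,·): V(1,0)=0.0000, V(1,1)=7.8300
(0,0): S=155.0000. Δ = (V_up−V_dn)/(S_up−S_dn) = (7.8300−0.0000)/(179.8000−139.5000) = 0.1943. V = [p*·7.8300 + (1−p*)·0.0000]/1.05 = 4.3022. B = V − Δ·S = -25.8132.
Check: Δ(0,0)·S0 + B(0,0) = 4.3022 = V0.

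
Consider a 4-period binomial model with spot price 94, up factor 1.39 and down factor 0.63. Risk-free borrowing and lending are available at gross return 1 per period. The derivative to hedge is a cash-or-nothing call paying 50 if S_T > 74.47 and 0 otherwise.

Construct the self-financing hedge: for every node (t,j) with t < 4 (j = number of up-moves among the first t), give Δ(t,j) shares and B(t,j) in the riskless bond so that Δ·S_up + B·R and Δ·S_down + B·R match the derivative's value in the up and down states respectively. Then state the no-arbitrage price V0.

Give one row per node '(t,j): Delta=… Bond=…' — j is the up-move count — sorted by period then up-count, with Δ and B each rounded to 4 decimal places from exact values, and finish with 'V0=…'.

(0,0): Delta=0.2554 Bond=-9.3538
(1,0): Delta=0.2633 Bond=-9.8237
(1,1): Delta=0.2516 Bond=-8.8586
(2,0): Delta=0.0000 Bond=0.0000
(2,1): Delta=0.3891 Bond=-20.1783
(2,2): Delta=0.1859 Bond=3.0731
(3,0): Delta=0.0000 Bond=0.0000
(3,1): Delta=0.0000 Bond=0.0000
(3,2): Delta=0.5750 Bond=-41.4474
(3,3): Delta=0.0000 Bond=50.0000
V0=14.6514

Risk-neutral probability p* = (R−d)/(u−d) = (1−0.63)/(1.39−0.63) = 0.4868.
Terminal values V(4,·): V(4,0)=0.0000, V(4,1)=0.0000, V(4,2)=0.0000, V(4,3)=50.0000, V(4,4)=50.0000
  t=3,j=0: stock 23.5044 → up 32.6711 (V=0.0000), down 14.8078 (V=0.0000). Price 0.0000; hedge Δ=0.0000, bond B=0.0000.
  t=3,j=1: stock 51.8590 → up 72.0839 (V=0.0000), down 32.6711 (V=0.0000). Price 0.0000; hedge Δ=0.0000, bond B=0.0000.
  t=3,j=2: stock 114.4190 → up 159.0424 (V=50.0000), down 72.0839 (V=0.0000). Price 24.3421; hedge Δ=0.5750, bond B=-41.4474.
  t=3,j=3: stock 252.4482 → up 350.9030 (V=50.0000), down 159.0424 (V=50.0000). Price 50.0000; hedge Δ=0.0000, bond B=50.0000.
  t=2,j=0: stock 37.3086 → up 51.8590 (V=0.0000), down 23.5044 (V=0.0000). Price 0.0000; hedge Δ=0.0000, bond B=0.0000.
  t=2,j=1: stock 82.3158 → up 114.4190 (V=24.3421), down 51.8590 (V=0.0000). Price 11.8508; hedge Δ=0.3891, bond B=-20.1783.
  t=2,j=2: stock 181.6174 → up 252.4482 (V=50.0000), down 114.4190 (V=24.3421). Price 36.8334; hedge Δ=0.1859, bond B=3.0731.
  t=1,j=0: stock 59.2200 → up 82.3158 (V=11.8508), down 37.3086 (V=0.0000). Price 5.7694; hedge Δ=0.2633, bond B=-9.8237.
  t=1,j=1: stock 130.6600 → up 181.6174 (V=36.8334), down 82.3158 (V=11.8508). Price 24.0134; hedge Δ=0.2516, bond B=-8.8586.
  t=0,j=0: stock 94.0000 → up 130.6600 (V=24.0134), down 59.2200 (V=5.7694). Price 14.6514; hedge Δ=0.2554, bond B=-9.3538.
Check: Δ(0,0)·S0 + B(0,0) = 14.6514 = V0.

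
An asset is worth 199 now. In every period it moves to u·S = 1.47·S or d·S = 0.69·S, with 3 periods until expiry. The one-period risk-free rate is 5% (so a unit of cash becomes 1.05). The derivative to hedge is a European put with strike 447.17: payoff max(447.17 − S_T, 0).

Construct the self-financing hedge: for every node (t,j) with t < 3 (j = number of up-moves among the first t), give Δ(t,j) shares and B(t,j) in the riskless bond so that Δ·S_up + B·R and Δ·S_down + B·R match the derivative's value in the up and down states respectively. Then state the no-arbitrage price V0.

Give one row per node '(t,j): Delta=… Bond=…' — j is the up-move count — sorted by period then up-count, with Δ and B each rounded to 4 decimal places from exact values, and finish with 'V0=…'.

Under the risk-neutral measure, an up-move has probability p* = (R−d)/(u−d) = 0.4615 and values discount at R = 1.05.
Payoff layer (t=3): V(3,0)=381.7967, V(3,1)=307.8965, V(3,2)=150.4568, V(3,3)=0.0000
(2,0): S=94.7439. Δ = (V_up−V_dn)/(S_up−S_dn) = (307.8965−381.7967)/(139.2735−65.3733) = -1.0000. V = [p*·307.8965 + (1−p*)·381.7967]/1.05 = 331.1323. B = V − Δ·S = 425.8762.
(2,1): S=201.8457. Δ = (V_up−V_dn)/(S_up−S_dn) = (150.4568−307.8965)/(296.7132−139.2735) = -1.0000. V = [p*·150.4568 + (1−p*)·307.8965]/1.05 = 224.0305. B = V − Δ·S = 425.8762.
(2,2): S=430.0191. Δ = (V_up−V_dn)/(S_up−S_dn) = (0.0000−150.4568)/(632.1281−296.7132) = -0.4486. V = [p*·0.0000 + (1−p*)·150.4568]/1.05 = 77.1573. B = V − Δ·S = 270.0507.
(1,0): S=137.3100. Δ = (V_up−V_dn)/(S_up−S_dn) = (224.0305−331.1323)/(201.8457−94.7439) = -1.0000. V = [p*·224.0305 + (1−p*)·331.1323]/1.05 = 268.2864. B = V − Δ·S = 405.5964.
(1,1): S=292.5300. Δ = (V_up−V_dn)/(S_up−S_dn) = (77.1573−224.0305)/(430.0191−201.8457) = -0.6437. V = [p*·77.1573 + (1−p*)·224.0305]/1.05 = 148.8027. B = V − Δ·S = 337.1017.
(0,0): S=199.0000. Δ = (V_up−V_dn)/(S_up−S_dn) = (148.8027−268.2864)/(292.5300−137.3100) = -0.7698. V = [p*·148.8027 + (1−p*)·268.2864]/1.05 = 202.9906. B = V − Δ·S = 356.1747.
Each (Δ,B) replicates both successor values, so the strategy is self-financing and V0 is arbitrage-free.

(0,0): Delta=-0.7698 Bond=356.1747
(1,0): Delta=-1.0000 Bond=405.5964
(1,1): Delta=-0.6437 Bond=337.1017
(2,0): Delta=-1.0000 Bond=425.8762
(2,1): Delta=-1.0000 Bond=425.8762
(2,2): Delta=-0.4486 Bond=270.0507
V0=202.9906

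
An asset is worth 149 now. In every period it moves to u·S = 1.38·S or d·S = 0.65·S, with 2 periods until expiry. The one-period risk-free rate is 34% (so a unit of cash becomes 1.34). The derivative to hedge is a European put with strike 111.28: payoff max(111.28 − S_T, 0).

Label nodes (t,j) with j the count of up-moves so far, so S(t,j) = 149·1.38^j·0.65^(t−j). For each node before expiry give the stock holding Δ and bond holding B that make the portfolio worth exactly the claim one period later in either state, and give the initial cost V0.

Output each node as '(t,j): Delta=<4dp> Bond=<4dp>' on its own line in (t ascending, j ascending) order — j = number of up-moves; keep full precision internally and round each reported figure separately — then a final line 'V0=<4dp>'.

(0,0): Delta=-0.0182 Bond=2.7879
(1,0): Delta=-0.6836 Bond=68.1782
(1,1): Delta=0.0000 Bond=0.0000
V0=0.0808

Risk-neutral probability p* = (R−d)/(u−d) = (1.34−0.65)/(1.38−0.65) = 0.9452.
Payoff layer (t=2): V(2,0)=48.3275, V(2,1)=0.0000, V(2,2)=0.0000
Node (1,0) S=96.8500: V=(p*·0.0000+(1−p*)·48.3275)/1.34=1.9762; Δ=(0.0000−48.3275)/(133.6530−62.9525)=-0.6836; B=V−Δ·S=68.1782
Node (1,1) S=205.6200: V=(p*·0.0000+(1−p*)·0.0000)/1.34=0.0000; Δ=(0.0000−0.0000)/(283.7556−133.6530)=0.0000; B=V−Δ·S=0.0000
Node (0,0) S=149.0000: V=(p*·0.0000+(1−p*)·1.9762)/1.34=0.0808; Δ=(0.0000−1.9762)/(205.6200−96.8500)=-0.0182; B=V−Δ·S=2.7879
Check: Δ(0,0)·S0 + B(0,0) = 0.0808 = V0.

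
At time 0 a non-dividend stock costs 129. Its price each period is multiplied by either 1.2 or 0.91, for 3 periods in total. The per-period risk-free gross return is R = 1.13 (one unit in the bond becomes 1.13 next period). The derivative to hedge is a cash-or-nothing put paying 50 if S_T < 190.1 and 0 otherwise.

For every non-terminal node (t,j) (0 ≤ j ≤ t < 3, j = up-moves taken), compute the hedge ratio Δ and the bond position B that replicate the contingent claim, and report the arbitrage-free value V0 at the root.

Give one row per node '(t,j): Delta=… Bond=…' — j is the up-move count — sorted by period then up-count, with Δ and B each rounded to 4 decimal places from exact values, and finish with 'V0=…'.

No-arbitrage ⇒ martingale measure with p* = (R−d)/(u−d) = 0.7586.
Terminal values V(3,·): V(3,0)=50.0000, V(3,1)=50.0000, V(3,2)=50.0000, V(3,3)=0.0000
Node (2,0) S=106.8249: V=(p*·50.0000+(1−p*)·50.0000)/1.13=44.2478; Δ=(50.0000−50.0000)/(128.1899−97.2107)=0.0000; B=V−Δ·S=44.2478
Node (2,1) S=140.8680: V=(p*·50.0000+(1−p*)·50.0000)/1.13=44.2478; Δ=(50.0000−50.0000)/(169.0416−128.1899)=0.0000; B=V−Δ·S=44.2478
Node (2,2) S=185.7600: V=(p*·0.0000+(1−p*)·50.0000)/1.13=10.6805; Δ=(0.0000−50.0000)/(222.9120−169.0416)=-0.9282; B=V−Δ·S=183.0943
Node (1,0) S=117.3900: V=(p*·44.2478+(1−p*)·44.2478)/1.13=39.1573; Δ=(44.2478−44.2478)/(140.8680−106.8249)=0.0000; B=V−Δ·S=39.1573
Node (1,1) S=154.8000: V=(p*·10.6805+(1−p*)·44.2478)/1.13=16.6221; Δ=(10.6805−44.2478)/(185.7600−140.8680)=-0.7477; B=V−Δ·S=132.3713
Node (0,0) S=129.0000: V=(p*·16.6221+(1−p*)·39.1573)/1.13=19.5236; Δ=(16.6221−39.1573)/(154.8000−117.3900)=-0.6024; B=V−Δ·S=97.2313
Each (Δ,B) replicates both successor values, so the strategy is self-financing and V0 is arbitrage-free.

(0,0): Delta=-0.6024 Bond=97.2313
(1,0): Delta=0.0000 Bond=39.1573
(1,1): Delta=-0.7477 Bond=132.3713
(2,0): Delta=0.0000 Bond=44.2478
(2,1): Delta=0.0000 Bond=44.2478
(2,2): Delta=-0.9282 Bond=183.0943
V0=19.5236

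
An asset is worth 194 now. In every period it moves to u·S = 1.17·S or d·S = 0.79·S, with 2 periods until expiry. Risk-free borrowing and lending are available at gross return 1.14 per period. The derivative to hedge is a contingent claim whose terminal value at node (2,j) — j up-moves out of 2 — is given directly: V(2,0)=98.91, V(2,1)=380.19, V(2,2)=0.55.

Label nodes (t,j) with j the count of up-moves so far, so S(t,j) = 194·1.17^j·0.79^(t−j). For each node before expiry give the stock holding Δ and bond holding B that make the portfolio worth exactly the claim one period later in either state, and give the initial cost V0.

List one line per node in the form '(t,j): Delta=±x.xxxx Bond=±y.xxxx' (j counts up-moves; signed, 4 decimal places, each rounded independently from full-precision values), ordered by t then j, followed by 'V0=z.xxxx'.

(0,0): Delta=-3.8965 Bond=799.2922
(1,0): Delta=4.8298 Bond=-426.1898
(1,1): Delta=-4.4015 Bond=1025.8259
V0=43.3778

Since d<R<u, set p* = (R−d)/(u−d) = 0.9211; price each node as the discounted p*-expectation of its children.
Terminal payoffs: V(2,0)=98.9100, V(2,1)=380.1900, V(2,2)=0.5500
Node (1,0) S=153.2600: V=(p*·380.1900+(1−p*)·98.9100)/1.14=314.0208; Δ=(380.1900−98.9100)/(179.3142−121.0754)=4.8298; B=V−Δ·S=-426.1898
Node (1,1) S=226.9800: V=(p*·0.5500+(1−p*)·380.1900)/1.14=26.7733; Δ=(0.5500−380.1900)/(265.5666−179.3142)=-4.4015; B=V−Δ·S=1025.8259
Node (0,0) S=194.0000: V=(p*·26.7733+(1−p*)·314.0208)/1.14=43.3778; Δ=(26.7733−314.0208)/(226.9800−153.2600)=-3.8965; B=V−Δ·S=799.2922
Self-financing check: at every node Δ·S+B equals the discounted successor values.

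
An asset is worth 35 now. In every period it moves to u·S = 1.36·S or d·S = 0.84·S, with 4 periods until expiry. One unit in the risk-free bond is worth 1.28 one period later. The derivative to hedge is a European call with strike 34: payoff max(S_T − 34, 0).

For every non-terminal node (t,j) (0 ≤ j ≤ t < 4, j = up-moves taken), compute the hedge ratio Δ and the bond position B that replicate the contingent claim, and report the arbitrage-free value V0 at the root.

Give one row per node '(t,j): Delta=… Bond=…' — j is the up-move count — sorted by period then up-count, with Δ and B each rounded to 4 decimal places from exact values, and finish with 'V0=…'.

Risk-neutral probability p* = (R−d)/(u−d) = (1.28−0.84)/(1.36−0.84) = 0.8462.
At expiry t=4: V(4,0)=0.0000, V(4,1)=0.0000, V(4,2)=11.6777, V(4,3)=39.9544, V(4,4)=85.7357
Node (3,0) S=20.7446: V=(p*·0.0000+(1−p*)·0.0000)/1.28=0.0000; Δ=(0.0000−0.0000)/(28.2127−17.4255)=0.0000; B=V−Δ·S=0.0000
Node (3,1) S=33.5866: V=(p*·11.6777+(1−p*)·0.0000)/1.28=7.7196; Δ=(11.6777−0.0000)/(45.6777−28.2127)=0.6686; B=V−Δ·S=-14.7375
Node (3,2) S=54.3782: V=(p*·39.9544+(1−p*)·11.6777)/1.28=27.8157; Δ=(39.9544−11.6777)/(73.9544−45.6777)=1.0000; B=V−Δ·S=-26.5625
Node (3,3) S=88.0410: V=(p*·85.7357+(1−p*)·39.9544)/1.28=61.4785; Δ=(85.7357−39.9544)/(119.7357−73.9544)=1.0000; B=V−Δ·S=-26.5625
Node (2,0) S=24.6960: V=(p*·7.7196+(1−p*)·0.0000)/1.28=5.1031; Δ=(7.7196−0.0000)/(33.5866−20.7446)=0.6011; B=V−Δ·S=-9.7423
Node (2,1) S=39.9840: V=(p*·27.8157+(1−p*)·7.7196)/1.28=19.3157; Δ=(27.8157−7.7196)/(54.3782−33.5866)=0.9665; B=V−Δ·S=-19.3307
Node (2,2) S=64.7360: V=(p*·61.4785+(1−p*)·27.8157)/1.28=43.9840; Δ=(61.4785−27.8157)/(88.0410−54.3782)=1.0000; B=V−Δ·S=-20.7520
Node (1,0) S=29.4000: V=(p*·19.3157+(1−p*)·5.1031)/1.28=13.3821; Δ=(19.3157−5.1031)/(39.9840−24.6960)=0.9297; B=V−Δ·S=-13.9496
Node (1,1) S=47.6000: V=(p*·43.9840+(1−p*)·19.3157)/1.28=31.3976; Δ=(43.9840−19.3157)/(64.7360−39.9840)=0.9966; B=V−Δ·S=-16.0416
Node (0,0) S=35.0000: V=(p*·31.3976+(1−p*)·13.3821)/1.28=22.3640; Δ=(31.3976−13.3821)/(47.6000−29.4000)=0.9899; B=V−Δ·S=-12.2811
Check: Δ(0,0)·S0 + B(0,0) = 22.3640 = V0.

(0,0): Delta=0.9899 Bond=-12.2811
(1,0): Delta=0.9297 Bond=-13.9496
(1,1): Delta=0.9966 Bond=-16.0416
(2,0): Delta=0.6011 Bond=-9.7423
(2,1): Delta=0.9665 Bond=-19.3307
(2,2): Delta=1.0000 Bond=-20.7520
(3,0): Delta=0.0000 Bond=0.0000
(3,1): Delta=0.6686 Bond=-14.7375
(3,2): Delta=1.0000 Bond=-26.5625
(3,3): Delta=1.0000 Bond=-26.5625
V0=22.3640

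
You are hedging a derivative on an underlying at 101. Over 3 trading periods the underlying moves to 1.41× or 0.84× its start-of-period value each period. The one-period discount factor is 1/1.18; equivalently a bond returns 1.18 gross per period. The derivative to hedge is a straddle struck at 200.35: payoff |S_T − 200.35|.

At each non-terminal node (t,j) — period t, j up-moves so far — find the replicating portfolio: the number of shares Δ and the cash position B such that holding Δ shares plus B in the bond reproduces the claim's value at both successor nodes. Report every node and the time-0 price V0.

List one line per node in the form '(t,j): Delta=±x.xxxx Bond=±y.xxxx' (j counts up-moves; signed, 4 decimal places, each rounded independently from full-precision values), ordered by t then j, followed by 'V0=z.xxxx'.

No-arbitrage ⇒ martingale measure with p* = (R−d)/(u−d) = 0.5965.
Terminal payoffs: V(3,0)=140.4869, V(3,1)=99.8655, V(3,2)=31.6796, V(3,3)=82.7753
Node (2,0) S=71.2656: V=(p*·99.8655+(1−p*)·140.4869)/1.18=98.5225; Δ=(99.8655−140.4869)/(100.4845−59.8631)=-1.0000; B=V−Δ·S=169.7881
Node (2,1) S=119.6244: V=(p*·31.6796+(1−p*)·99.8655)/1.18=50.1637; Δ=(31.6796−99.8655)/(168.6704−100.4845)=-1.0000; B=V−Δ·S=169.7881
Node (2,2) S=200.7981: V=(p*·82.7753+(1−p*)·31.6796)/1.18=52.6761; Δ=(82.7753−31.6796)/(283.1253−168.6704)=0.4464; B=V−Δ·S=-36.9656
Node (1,0) S=84.8400: V=(p*·50.1637+(1−p*)·98.5225)/1.18=59.0483; Δ=(50.1637−98.5225)/(119.6244−71.2656)=-1.0000; B=V−Δ·S=143.8883
Node (1,1) S=142.4100: V=(p*·52.6761+(1−p*)·50.1637)/1.18=43.7816; Δ=(52.6761−50.1637)/(200.7981−119.6244)=0.0309; B=V−Δ·S=39.3740
Node (0,0) S=101.0000: V=(p*·43.7816+(1−p*)·59.0483)/1.18=42.3236; Δ=(43.7816−59.0483)/(142.4100−84.8400)=-0.2652; B=V−Δ·S=69.1072
Check: Δ(0,0)·S0 + B(0,0) = 42.3236 = V0.

(0,0): Delta=-0.2652 Bond=69.1072
(1,0): Delta=-1.0000 Bond=143.8883
(1,1): Delta=0.0309 Bond=39.3740
(2,0): Delta=-1.0000 Bond=169.7881
(2,1): Delta=-1.0000 Bond=169.7881
(2,2): Delta=0.4464 Bond=-36.9656
V0=42.3236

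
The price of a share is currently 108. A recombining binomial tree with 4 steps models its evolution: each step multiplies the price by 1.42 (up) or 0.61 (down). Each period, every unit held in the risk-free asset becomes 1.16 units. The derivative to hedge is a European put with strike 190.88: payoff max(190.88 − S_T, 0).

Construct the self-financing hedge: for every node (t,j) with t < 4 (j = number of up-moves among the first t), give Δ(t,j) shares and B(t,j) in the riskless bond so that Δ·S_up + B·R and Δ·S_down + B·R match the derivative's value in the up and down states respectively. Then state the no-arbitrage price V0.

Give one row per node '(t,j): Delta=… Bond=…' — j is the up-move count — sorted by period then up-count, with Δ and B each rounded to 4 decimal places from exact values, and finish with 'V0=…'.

Since d<R<u, set p* = (R−d)/(u−d) = 0.6790; price each node as the discounted p*-expectation of its children.
At expiry t=4: V(4,0)=175.9265, V(4,1)=156.0702, V(4,2)=109.8473, V(4,3)=2.2466, V(4,4)=0.0000
Node (3,0) S=24.5139: V=(p*·156.0702+(1−p*)·175.9265)/1.16=140.0378; Δ=(156.0702−175.9265)/(34.8098−14.9535)=-1.0000; B=V−Δ·S=164.5517
Node (3,1) S=57.0653: V=(p*·109.8473+(1−p*)·156.0702)/1.16=107.4865; Δ=(109.8473−156.0702)/(81.0327−34.8098)=-1.0000; B=V−Δ·S=164.5517
Node (3,2) S=132.8404: V=(p*·2.2466+(1−p*)·109.8473)/1.16=31.7113; Δ=(2.2466−109.8473)/(188.6334−81.0327)=-1.0000; B=V−Δ·S=164.5517
Node (3,3) S=309.2351: V=(p*·0.0000+(1−p*)·2.2466)/1.16=0.6217; Δ=(0.0000−2.2466)/(439.1138−188.6334)=-0.0090; B=V−Δ·S=3.3952
Node (2,0) S=40.1868: V=(p*·107.4865+(1−p*)·140.0378)/1.16=101.6681; Δ=(107.4865−140.0378)/(57.0653−24.5139)=-1.0000; B=V−Δ·S=141.8549
Node (2,1) S=93.5496: V=(p*·31.7113+(1−p*)·107.4865)/1.16=48.3053; Δ=(31.7113−107.4865)/(132.8404−57.0653)=-1.0000; B=V−Δ·S=141.8549
Node (2,2) S=217.7712: V=(p*·0.6217+(1−p*)·31.7113)/1.16=9.1388; Δ=(0.6217−31.7113)/(309.2351−132.8404)=-0.1763; B=V−Δ·S=47.5211
Node (1,0) S=65.8800: V=(p*·48.3053+(1−p*)·101.6681)/1.16=56.4087; Δ=(48.3053−101.6681)/(93.5496−40.1868)=-1.0000; B=V−Δ·S=122.2887
Node (1,1) S=153.3600: V=(p*·9.1388+(1−p*)·48.3053)/1.16=18.7162; Δ=(9.1388−48.3053)/(217.7712−93.5496)=-0.3153; B=V−Δ·S=67.0699
Node (0,0) S=108.0000: V=(p*·18.7162+(1−p*)·56.4087)/1.16=26.5647; Δ=(18.7162−56.4087)/(153.3600−65.8800)=-0.4309; B=V−Δ·S=73.0987
Check: Δ(0,0)·S0 + B(0,0) = 26.5647 = V0.

(0,0): Delta=-0.4309 Bond=73.0987
(1,0): Delta=-1.0000 Bond=122.2887
(1,1): Delta=-0.3153 Bond=67.0699
(2,0): Delta=-1.0000 Bond=141.8549
(2,1): Delta=-1.0000 Bond=141.8549
(2,2): Delta=-0.1763 Bond=47.5211
(3,0): Delta=-1.0000 Bond=164.5517
(3,1): Delta=-1.0000 Bond=164.5517
(3,2): Delta=-1.0000 Bond=164.5517
(3,3): Delta=-0.0090 Bond=3.3952
V0=26.5647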